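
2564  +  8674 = 11238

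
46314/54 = 857 + 2/3 = 857.67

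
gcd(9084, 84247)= 1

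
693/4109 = 99/587 = 0.17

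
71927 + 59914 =131841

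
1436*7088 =10178368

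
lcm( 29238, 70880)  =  2339040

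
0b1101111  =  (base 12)93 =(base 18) 63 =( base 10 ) 111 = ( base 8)157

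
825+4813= 5638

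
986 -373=613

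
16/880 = 1/55 = 0.02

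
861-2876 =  -2015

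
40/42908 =10/10727=0.00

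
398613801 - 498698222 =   -  100084421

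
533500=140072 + 393428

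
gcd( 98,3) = 1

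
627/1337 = 627/1337 = 0.47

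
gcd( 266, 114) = 38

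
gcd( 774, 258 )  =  258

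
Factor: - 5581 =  - 5581^1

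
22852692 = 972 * 23511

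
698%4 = 2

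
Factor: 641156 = 2^2*89^1*1801^1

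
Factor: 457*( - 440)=  -  2^3*5^1*11^1*457^1 = -  201080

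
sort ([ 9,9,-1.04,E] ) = [-1.04,E,9,9]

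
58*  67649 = 3923642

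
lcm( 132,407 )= 4884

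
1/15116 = 1/15116 = 0.00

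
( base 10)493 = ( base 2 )111101101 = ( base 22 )109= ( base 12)351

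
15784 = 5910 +9874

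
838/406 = 419/203 = 2.06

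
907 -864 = 43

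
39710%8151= 7106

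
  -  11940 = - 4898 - 7042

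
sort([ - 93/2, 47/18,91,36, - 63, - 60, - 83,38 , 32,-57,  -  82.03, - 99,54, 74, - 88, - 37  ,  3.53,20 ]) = [ - 99, - 88, - 83, - 82.03, - 63, - 60, - 57, - 93/2, - 37,47/18,3.53, 20,32,  36,38,54,74, 91] 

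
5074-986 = 4088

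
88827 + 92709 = 181536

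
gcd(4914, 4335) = 3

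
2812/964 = 2 + 221/241 = 2.92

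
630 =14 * 45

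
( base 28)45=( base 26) 4D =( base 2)1110101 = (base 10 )117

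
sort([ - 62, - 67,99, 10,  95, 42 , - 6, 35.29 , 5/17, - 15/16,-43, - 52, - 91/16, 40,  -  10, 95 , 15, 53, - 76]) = [ - 76, - 67, - 62, - 52,  -  43,  -  10, - 6 , - 91/16, - 15/16, 5/17,10, 15, 35.29, 40, 42  ,  53,  95 , 95, 99]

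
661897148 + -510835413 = 151061735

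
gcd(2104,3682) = 526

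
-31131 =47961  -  79092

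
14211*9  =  127899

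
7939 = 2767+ 5172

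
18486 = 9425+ 9061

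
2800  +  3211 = 6011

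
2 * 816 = 1632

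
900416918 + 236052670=1136469588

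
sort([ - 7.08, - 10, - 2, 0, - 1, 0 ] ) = [ - 10, - 7.08,  -  2, - 1,0,  0]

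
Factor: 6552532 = 2^2*7^1*31^1 * 7549^1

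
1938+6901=8839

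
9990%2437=242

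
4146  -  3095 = 1051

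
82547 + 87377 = 169924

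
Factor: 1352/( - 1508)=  -26/29 = - 2^1*13^1*29^(-1) 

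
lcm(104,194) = 10088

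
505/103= 505/103=4.90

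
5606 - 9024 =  - 3418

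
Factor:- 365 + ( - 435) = -2^5*5^2=- 800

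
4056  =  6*676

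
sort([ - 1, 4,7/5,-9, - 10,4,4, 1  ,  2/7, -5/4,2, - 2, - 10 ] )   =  [ - 10, - 10,-9, - 2,-5/4, - 1,  2/7 , 1,  7/5,2,4,  4,4 ]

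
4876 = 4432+444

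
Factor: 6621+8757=15378 = 2^1*3^1*11^1*233^1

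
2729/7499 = 2729/7499= 0.36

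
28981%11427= 6127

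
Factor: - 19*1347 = -3^1*19^1*449^1 = - 25593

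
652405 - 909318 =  - 256913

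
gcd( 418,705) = 1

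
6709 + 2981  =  9690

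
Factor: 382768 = 2^4*47^1*509^1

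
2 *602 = 1204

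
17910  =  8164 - - 9746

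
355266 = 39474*9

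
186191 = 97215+88976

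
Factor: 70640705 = 5^1*23^1*614267^1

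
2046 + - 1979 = 67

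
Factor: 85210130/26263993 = 2^1*5^1*7^(-1)*233^(  -  1 )*16103^(-1)*8521013^1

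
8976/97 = 8976/97 =92.54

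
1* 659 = 659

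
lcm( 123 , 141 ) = 5781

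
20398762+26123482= 46522244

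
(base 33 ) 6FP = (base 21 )fkj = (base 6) 52354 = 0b1101110001110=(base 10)7054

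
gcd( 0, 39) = 39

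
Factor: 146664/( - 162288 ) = - 2^( - 1)*3^1*7^( - 1 )*23^(- 1) *97^1 = - 291/322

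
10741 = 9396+1345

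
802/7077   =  802/7077 = 0.11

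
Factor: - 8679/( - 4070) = 789/370 = 2^( - 1)*3^1*5^( - 1 )*37^( - 1)*263^1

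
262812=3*87604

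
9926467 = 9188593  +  737874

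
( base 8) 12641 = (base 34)4QT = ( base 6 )41345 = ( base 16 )15A1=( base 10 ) 5537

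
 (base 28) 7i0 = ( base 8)13550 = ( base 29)73i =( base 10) 5992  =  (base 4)1131220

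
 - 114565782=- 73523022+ - 41042760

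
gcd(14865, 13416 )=3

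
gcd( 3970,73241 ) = 1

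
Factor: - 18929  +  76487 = 2^1*3^1*53^1*181^1 = 57558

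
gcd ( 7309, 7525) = 1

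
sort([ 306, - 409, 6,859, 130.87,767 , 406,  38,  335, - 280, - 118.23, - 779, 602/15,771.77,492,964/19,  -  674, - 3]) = [ - 779,-674 , - 409, - 280,- 118.23, - 3, 6 , 38, 602/15,964/19,130.87, 306, 335,406,492, 767, 771.77, 859]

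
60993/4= 15248 + 1/4 = 15248.25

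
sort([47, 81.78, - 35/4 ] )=[-35/4, 47 , 81.78] 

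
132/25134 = 22/4189 =0.01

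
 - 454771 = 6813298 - 7268069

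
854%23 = 3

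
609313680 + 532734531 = 1142048211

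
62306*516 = 32149896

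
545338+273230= 818568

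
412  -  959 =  - 547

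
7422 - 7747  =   - 325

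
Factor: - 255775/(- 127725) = 787/393 = 3^(-1 )*131^( - 1)*787^1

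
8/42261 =8/42261 = 0.00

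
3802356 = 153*24852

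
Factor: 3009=3^1*17^1*59^1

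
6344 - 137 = 6207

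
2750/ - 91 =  - 31 + 71/91 = - 30.22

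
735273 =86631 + 648642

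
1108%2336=1108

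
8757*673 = 5893461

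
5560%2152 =1256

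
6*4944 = 29664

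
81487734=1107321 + 80380413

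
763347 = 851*897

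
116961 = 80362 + 36599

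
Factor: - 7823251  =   -41^1*190811^1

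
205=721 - 516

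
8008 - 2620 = 5388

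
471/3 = 157 = 157.00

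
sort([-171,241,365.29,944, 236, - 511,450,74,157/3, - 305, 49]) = [ -511, - 305, - 171 , 49,157/3,74, 236,241, 365.29,450,944 ]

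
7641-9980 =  - 2339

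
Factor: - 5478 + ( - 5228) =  - 2^1*53^1*101^1 = - 10706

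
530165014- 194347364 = 335817650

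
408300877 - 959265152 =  - 550964275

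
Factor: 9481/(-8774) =  -  2^ ( -1 )* 19^1*41^ ( - 1)*107^(  -  1 )*499^1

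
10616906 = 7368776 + 3248130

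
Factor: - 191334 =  - 2^1*3^1*11^1 * 13^1 * 223^1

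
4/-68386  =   - 2/34193 =- 0.00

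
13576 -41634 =  -  28058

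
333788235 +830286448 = 1164074683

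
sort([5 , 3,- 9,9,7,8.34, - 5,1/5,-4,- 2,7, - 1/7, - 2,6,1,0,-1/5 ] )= [ - 9, - 5,  -  4, - 2,  -  2,  -  1/5,-1/7,0,  1/5, 1, 3, 5,6,7, 7,8.34,9]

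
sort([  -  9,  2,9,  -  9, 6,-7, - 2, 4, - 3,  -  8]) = [-9 ,- 9, - 8,-7, -3,  -  2,2, 4 , 6,  9] 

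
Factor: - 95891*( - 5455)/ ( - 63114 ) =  - 2^( - 1)*3^( - 1 )*5^1*67^( - 1)*157^( - 1)*1091^1 * 95891^1 = -  523085405/63114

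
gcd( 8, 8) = 8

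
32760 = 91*360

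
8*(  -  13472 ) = -107776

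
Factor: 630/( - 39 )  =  -2^1 *3^1*5^1* 7^1 * 13^( - 1 )=   - 210/13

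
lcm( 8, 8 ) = 8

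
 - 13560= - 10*1356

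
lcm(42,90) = 630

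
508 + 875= 1383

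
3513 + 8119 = 11632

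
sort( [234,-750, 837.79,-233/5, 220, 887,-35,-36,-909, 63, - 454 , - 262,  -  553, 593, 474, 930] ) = [ - 909,  -  750, - 553, - 454,-262, - 233/5,-36,  -  35,  63, 220, 234 , 474, 593, 837.79 , 887 , 930]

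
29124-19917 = 9207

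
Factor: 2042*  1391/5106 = 1420211/2553 = 3^( - 1) *13^1*23^( - 1 ) *37^( -1 )*107^1*1021^1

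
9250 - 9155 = 95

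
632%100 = 32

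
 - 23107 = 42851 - 65958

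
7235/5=1447= 1447.00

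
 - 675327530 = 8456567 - 683784097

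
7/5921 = 7/5921 = 0.00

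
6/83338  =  3/41669 = 0.00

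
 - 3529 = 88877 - 92406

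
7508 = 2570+4938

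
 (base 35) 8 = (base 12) 8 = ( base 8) 10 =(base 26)8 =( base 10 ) 8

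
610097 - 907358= - 297261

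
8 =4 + 4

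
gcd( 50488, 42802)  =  2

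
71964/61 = 1179 + 45/61 = 1179.74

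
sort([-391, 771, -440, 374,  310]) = [-440,-391, 310, 374,771]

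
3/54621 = 1/18207 = 0.00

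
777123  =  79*9837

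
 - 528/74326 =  - 264/37163 =- 0.01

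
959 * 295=282905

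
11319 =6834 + 4485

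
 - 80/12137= - 1 + 12057/12137 = - 0.01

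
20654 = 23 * 898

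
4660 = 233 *20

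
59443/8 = 59443/8  =  7430.38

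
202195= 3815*53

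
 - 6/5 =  - 6/5 = - 1.20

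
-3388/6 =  - 565+1/3 = -  564.67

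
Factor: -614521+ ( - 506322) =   -  67^1 * 16729^1 = - 1120843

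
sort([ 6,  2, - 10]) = [ - 10,2 , 6]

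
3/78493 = 3/78493 = 0.00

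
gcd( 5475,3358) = 73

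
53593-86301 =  - 32708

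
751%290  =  171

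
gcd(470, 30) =10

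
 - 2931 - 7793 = - 10724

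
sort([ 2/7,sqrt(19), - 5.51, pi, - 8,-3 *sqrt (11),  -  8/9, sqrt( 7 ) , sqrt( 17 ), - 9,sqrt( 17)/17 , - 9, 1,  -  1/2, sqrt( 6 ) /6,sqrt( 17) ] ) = [ - 3*sqrt(11), - 9, -9, - 8 , - 5.51, - 8/9,  -  1/2, sqrt( 17)/17, 2/7 , sqrt(6 )/6, 1, sqrt( 7),pi,sqrt( 17),sqrt ( 17), sqrt( 19)]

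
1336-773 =563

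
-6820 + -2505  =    -  9325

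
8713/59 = 8713/59= 147.68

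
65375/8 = 65375/8 = 8171.88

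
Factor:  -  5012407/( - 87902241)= 3^( - 1)*7^( -1 )*4185821^( - 1)*5012407^1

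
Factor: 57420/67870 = 522/617 = 2^1*3^2*29^1*617^(-1 )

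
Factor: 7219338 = 2^1*3^1*7^1*171889^1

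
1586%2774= 1586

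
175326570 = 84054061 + 91272509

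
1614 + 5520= 7134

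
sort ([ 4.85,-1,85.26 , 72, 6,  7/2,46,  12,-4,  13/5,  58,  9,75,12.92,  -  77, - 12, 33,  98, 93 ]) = [ -77,  -  12,-4, - 1,13/5, 7/2,4.85, 6, 9, 12, 12.92 , 33, 46, 58,  72,75,  85.26,  93,98]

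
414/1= 414=414.00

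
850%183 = 118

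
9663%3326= 3011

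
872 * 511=445592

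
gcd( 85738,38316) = 2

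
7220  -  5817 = 1403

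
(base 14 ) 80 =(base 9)134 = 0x70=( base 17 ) 6A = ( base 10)112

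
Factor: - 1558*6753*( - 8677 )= 91292226798 = 2^1*3^1*19^1*41^1*2251^1*8677^1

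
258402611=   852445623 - 594043012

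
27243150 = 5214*5225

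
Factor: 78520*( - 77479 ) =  - 6083651080 =- 2^3*5^1*13^1*151^1*77479^1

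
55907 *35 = 1956745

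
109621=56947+52674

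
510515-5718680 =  - 5208165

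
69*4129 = 284901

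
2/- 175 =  - 2/175 = - 0.01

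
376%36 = 16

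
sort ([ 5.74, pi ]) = [pi, 5.74]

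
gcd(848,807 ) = 1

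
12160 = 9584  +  2576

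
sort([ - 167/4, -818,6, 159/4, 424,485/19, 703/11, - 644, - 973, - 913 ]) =[ - 973, - 913, - 818,  -  644, - 167/4,6,485/19 , 159/4,703/11, 424 ] 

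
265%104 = 57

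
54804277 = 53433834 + 1370443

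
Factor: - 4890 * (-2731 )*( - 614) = -2^2*3^1 * 5^1*163^1*307^1*2731^1 = - 8199718260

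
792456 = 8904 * 89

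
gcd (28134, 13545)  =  9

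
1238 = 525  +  713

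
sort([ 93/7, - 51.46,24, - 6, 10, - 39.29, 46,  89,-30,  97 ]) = [ - 51.46,-39.29 ,- 30, - 6,10,93/7, 24, 46,89, 97 ]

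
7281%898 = 97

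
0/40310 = 0 = 0.00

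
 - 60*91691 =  - 5501460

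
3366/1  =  3366 =3366.00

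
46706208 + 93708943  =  140415151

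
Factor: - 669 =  - 3^1*223^1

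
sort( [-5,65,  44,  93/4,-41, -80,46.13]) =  [ - 80, - 41,  -  5,  93/4,44,46.13, 65] 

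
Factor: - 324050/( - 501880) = 2^( -2)* 5^1*6481^1*12547^(- 1) = 32405/50188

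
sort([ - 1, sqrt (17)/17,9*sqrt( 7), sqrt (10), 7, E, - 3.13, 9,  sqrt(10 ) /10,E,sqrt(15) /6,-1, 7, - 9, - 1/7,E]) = [ - 9, - 3.13, - 1,-1, - 1/7, sqrt(17) /17, sqrt(10)/10 , sqrt(15 )/6, E,  E, E, sqrt (10 ), 7,7, 9 , 9*sqrt(7 )]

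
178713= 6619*27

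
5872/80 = 367/5 =73.40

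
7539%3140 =1259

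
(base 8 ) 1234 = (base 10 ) 668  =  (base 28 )NO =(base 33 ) k8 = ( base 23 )161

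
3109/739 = 3109/739 = 4.21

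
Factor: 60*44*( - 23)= -2^4*3^1*5^1*11^1*23^1 = -60720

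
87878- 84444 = 3434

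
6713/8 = 6713/8 = 839.12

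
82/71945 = 82/71945 = 0.00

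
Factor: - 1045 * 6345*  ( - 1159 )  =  7684778475 = 3^3*5^2*11^1 * 19^2*47^1  *61^1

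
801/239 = 801/239 = 3.35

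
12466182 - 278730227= -266264045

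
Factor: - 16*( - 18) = 2^5*3^2 = 288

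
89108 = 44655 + 44453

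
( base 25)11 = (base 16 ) 1a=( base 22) 14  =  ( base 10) 26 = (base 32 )q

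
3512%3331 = 181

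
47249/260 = 181 + 189/260 =181.73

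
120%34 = 18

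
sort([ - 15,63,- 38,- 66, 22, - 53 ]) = [ - 66,  -  53, - 38, - 15,22, 63]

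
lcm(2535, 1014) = 5070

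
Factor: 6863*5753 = 11^1 * 523^1*6863^1 = 39482839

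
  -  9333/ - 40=233 + 13/40 = 233.32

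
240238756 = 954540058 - 714301302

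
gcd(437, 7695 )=19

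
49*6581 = 322469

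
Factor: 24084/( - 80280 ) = -3/10 = -2^( - 1 )*3^1*5^( - 1)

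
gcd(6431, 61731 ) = 1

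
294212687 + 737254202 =1031466889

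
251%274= 251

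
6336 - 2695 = 3641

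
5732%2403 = 926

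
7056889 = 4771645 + 2285244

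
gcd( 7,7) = 7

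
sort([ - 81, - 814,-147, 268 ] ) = [ - 814,-147, -81 , 268 ]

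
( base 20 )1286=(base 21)K6K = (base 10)8966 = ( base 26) d6m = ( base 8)21406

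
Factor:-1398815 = -5^1*11^1*29^1*877^1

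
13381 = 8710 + 4671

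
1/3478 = 1/3478 = 0.00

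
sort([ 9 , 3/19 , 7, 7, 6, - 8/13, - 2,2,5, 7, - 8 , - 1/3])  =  [ - 8, - 2, - 8/13, - 1/3,3/19, 2, 5, 6, 7,7, 7 , 9 ] 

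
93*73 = 6789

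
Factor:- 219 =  - 3^1*73^1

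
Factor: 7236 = 2^2*3^3*67^1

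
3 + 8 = 11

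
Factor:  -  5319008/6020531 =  - 2^5 * 11^( - 1 )*166219^1*547321^( - 1 )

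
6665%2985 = 695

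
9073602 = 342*26531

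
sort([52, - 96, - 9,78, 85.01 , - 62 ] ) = [ - 96, - 62 , - 9,52,78, 85.01]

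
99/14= 99/14=7.07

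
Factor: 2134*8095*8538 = 2^2* 3^1*5^1*11^1*97^1*1423^1*1619^1=147491644740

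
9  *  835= 7515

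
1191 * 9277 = 11048907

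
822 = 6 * 137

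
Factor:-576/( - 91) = 2^6*3^2 * 7^( - 1)*13^(- 1 ) 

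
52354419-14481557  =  37872862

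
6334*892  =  5649928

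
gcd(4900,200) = 100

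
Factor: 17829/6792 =2^ ( - 3 ) * 3^1*7^1 = 21/8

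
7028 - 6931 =97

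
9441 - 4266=5175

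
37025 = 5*7405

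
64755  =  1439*45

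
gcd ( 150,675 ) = 75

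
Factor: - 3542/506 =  -7^1 =- 7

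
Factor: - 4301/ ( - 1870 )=23/10 = 2^(  -  1 )*5^( - 1 )*23^1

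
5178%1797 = 1584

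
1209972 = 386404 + 823568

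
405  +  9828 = 10233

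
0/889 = 0 = 0.00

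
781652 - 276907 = 504745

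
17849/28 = 637 + 13/28 = 637.46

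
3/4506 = 1/1502 = 0.00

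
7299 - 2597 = 4702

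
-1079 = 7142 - 8221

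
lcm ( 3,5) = 15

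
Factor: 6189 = 3^1*2063^1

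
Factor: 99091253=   103^1*962051^1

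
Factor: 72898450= 2^1*5^2*1457969^1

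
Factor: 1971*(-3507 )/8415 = -3^2 * 5^ ( - 1)*7^1*11^(-1 )*17^( - 1)*73^1 * 167^1 = -768033/935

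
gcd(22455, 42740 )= 5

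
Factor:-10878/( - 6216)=2^( - 2)*7^1 = 7/4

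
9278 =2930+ 6348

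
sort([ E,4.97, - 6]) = [-6, E , 4.97] 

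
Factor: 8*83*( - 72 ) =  - 47808=- 2^6*3^2*83^1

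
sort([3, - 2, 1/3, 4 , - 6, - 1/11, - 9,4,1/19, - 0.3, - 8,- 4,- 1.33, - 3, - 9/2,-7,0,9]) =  [ - 9 , - 8, - 7,-6,-9/2, - 4, - 3, - 2, - 1.33,- 0.3, - 1/11,0, 1/19 , 1/3,3,4,4, 9]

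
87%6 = 3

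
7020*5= 35100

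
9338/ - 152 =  - 4669/76 = -61.43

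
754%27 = 25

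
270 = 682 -412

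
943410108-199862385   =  743547723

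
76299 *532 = 40591068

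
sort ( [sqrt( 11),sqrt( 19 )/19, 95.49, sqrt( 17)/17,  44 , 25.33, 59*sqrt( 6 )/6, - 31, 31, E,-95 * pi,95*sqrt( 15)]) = [-95*pi,  -  31, sqrt(19 ) /19, sqrt(17) /17,  E,sqrt ( 11), 59*sqrt(6)/6, 25.33, 31,44, 95.49,95*sqrt( 15)]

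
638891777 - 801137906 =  - 162246129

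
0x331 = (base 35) NC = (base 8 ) 1461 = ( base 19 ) 250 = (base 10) 817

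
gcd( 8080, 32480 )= 80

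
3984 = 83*48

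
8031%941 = 503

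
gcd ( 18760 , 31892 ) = 1876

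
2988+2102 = 5090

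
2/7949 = 2/7949=0.00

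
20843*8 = 166744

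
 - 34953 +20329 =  - 14624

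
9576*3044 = 29149344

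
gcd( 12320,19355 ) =35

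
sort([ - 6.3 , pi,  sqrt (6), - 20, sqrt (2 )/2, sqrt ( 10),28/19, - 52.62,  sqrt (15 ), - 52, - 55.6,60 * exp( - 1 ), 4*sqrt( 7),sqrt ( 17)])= [  -  55.6,  -  52.62, - 52, - 20,  -  6.3 , sqrt(2 ) /2, 28/19, sqrt(6 ), pi , sqrt(10),  sqrt ( 15),sqrt( 17), 4*sqrt(7 ), 60*exp ( - 1)]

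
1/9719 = 1/9719  =  0.00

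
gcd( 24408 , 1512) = 216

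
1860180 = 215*8652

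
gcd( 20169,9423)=27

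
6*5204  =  31224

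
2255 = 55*41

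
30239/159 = 190 + 29/159 = 190.18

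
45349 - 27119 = 18230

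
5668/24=236+1/6  =  236.17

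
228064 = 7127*32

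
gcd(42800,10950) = 50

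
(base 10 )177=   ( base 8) 261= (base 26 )6l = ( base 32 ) 5H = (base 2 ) 10110001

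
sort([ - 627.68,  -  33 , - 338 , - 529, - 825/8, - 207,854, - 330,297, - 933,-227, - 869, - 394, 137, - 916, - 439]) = [-933, - 916, - 869, - 627.68, -529, - 439, - 394, - 338, - 330, - 227, - 207,  -  825/8, - 33, 137 , 297, 854 ]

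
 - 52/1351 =-1 + 1299/1351 = - 0.04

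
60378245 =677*89185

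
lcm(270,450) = 1350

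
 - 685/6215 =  - 137/1243= - 0.11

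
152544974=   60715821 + 91829153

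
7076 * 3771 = 26683596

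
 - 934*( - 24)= 22416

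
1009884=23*43908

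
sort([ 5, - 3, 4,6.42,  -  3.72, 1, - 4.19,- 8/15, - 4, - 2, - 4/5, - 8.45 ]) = [ - 8.45, - 4.19,-4, - 3.72,-3, - 2, - 4/5, - 8/15, 1,4,5,  6.42 ]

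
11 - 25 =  - 14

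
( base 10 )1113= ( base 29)19b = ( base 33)10o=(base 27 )1e6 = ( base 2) 10001011001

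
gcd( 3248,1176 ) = 56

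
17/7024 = 17/7024 = 0.00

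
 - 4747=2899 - 7646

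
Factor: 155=5^1* 31^1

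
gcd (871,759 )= 1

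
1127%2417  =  1127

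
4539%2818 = 1721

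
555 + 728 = 1283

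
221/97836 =221/97836 = 0.00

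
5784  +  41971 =47755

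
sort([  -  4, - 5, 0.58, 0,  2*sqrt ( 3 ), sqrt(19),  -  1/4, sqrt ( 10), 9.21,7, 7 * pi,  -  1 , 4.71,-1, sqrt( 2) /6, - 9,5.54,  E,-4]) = [ - 9, -5, - 4,-4, - 1, - 1,  -  1/4, 0 , sqrt ( 2)/6,0.58, E, sqrt (10),2 * sqrt ( 3), sqrt( 19 ), 4.71 , 5.54,7,9.21, 7 * pi]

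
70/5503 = 70/5503 = 0.01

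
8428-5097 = 3331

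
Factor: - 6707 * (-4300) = 28840100  =  2^2*5^2*19^1*43^1*353^1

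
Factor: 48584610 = 2^1*3^4*5^1*59981^1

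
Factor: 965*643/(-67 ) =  - 5^1*67^( - 1 )*193^1*643^1 = - 620495/67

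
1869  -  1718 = 151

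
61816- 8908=52908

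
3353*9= 30177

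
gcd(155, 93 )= 31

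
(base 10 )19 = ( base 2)10011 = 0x13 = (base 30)j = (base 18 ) 11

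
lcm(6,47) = 282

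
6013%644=217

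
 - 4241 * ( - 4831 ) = 20488271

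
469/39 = 12  +  1/39 =12.03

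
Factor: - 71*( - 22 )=2^1*11^1 *71^1 =1562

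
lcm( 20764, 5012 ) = 145348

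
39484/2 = 19742 = 19742.00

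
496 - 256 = 240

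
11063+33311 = 44374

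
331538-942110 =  - 610572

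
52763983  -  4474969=48289014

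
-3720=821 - 4541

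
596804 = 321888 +274916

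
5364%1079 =1048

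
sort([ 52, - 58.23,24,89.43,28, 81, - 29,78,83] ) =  [ - 58.23, - 29, 24,28,52 , 78,81,83, 89.43]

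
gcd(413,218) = 1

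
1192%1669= 1192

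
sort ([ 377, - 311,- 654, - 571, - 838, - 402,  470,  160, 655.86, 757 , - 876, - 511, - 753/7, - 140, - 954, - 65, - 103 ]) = [ - 954, - 876,-838 , - 654, - 571, - 511, - 402 , - 311,  -  140, - 753/7,  -  103, - 65,160, 377, 470,655.86, 757]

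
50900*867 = 44130300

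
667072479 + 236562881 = 903635360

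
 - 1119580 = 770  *( - 1454)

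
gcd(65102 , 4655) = 1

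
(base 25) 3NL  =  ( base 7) 10130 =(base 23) 4fa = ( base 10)2471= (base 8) 4647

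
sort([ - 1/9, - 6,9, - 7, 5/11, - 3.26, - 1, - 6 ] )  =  [-7, - 6, - 6, - 3.26, - 1 , - 1/9,5/11, 9]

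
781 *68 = 53108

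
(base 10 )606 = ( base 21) 17i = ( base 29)KQ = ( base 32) iu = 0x25e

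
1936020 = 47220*41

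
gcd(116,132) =4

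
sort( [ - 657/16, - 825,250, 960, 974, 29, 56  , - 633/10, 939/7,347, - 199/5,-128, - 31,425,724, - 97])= [ - 825, - 128,-97, - 633/10,-657/16, - 199/5, - 31, 29,  56, 939/7,250, 347, 425, 724 , 960, 974]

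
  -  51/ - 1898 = 51/1898 = 0.03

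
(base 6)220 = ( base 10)84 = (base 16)54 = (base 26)36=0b1010100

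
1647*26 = 42822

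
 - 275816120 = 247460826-523276946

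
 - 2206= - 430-1776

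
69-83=- 14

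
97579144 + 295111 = 97874255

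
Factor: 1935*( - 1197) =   -  2316195 = - 3^4* 5^1*7^1*19^1*43^1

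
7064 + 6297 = 13361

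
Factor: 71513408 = 2^6*167^1* 6691^1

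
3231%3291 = 3231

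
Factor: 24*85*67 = 2^3*3^1 * 5^1*17^1*67^1 = 136680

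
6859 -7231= -372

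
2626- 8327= - 5701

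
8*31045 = 248360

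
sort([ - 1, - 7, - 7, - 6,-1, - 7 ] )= [ - 7, - 7,-7,-6, - 1,  -  1] 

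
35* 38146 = 1335110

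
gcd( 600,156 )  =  12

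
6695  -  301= 6394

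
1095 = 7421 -6326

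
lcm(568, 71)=568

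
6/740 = 3/370 = 0.01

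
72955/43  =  1696+ 27/43 = 1696.63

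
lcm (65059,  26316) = 2342124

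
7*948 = 6636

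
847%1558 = 847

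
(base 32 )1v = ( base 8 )77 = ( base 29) 25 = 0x3f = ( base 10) 63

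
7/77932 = 7/77932 = 0.00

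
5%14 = 5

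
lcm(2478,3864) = 227976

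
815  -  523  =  292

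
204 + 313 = 517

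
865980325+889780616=1755760941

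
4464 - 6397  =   - 1933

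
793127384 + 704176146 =1497303530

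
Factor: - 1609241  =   - 23^1*31^1*37^1*61^1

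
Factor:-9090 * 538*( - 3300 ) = 16138386000 = 2^4*3^3*5^3*11^1 * 101^1*269^1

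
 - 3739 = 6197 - 9936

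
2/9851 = 2/9851  =  0.00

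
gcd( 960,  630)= 30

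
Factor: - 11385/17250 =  - 33/50 = - 2^( - 1 )*3^1*5^( - 2)*11^1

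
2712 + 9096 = 11808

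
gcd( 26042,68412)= 2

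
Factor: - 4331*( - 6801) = 3^1*61^1 * 71^1*2267^1=29455131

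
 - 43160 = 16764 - 59924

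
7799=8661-862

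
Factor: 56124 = 2^2*3^2*1559^1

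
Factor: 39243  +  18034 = 11^1*41^1*127^1 = 57277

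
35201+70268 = 105469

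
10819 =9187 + 1632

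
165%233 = 165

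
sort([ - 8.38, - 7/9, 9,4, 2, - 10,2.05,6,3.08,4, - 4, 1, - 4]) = [-10,-8.38, - 4,  -  4, - 7/9, 1,2,2.05, 3.08  ,  4, 4,6,9]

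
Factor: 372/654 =62/109  =  2^1*31^1*109^ ( - 1) 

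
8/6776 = 1/847 = 0.00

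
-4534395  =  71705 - 4606100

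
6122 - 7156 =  - 1034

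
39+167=206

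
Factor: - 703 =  - 19^1*37^1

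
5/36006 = 5/36006 = 0.00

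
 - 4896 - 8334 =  - 13230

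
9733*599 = 5830067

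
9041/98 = 9041/98 = 92.26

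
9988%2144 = 1412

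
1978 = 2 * 989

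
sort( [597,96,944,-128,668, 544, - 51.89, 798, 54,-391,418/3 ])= [ - 391 ,  -  128 , -51.89,54,96,418/3, 544,597,668 , 798, 944]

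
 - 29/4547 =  - 1 + 4518/4547 = - 0.01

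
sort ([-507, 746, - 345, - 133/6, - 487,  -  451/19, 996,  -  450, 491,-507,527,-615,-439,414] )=[-615,  -  507,-507, -487,-450, - 439, - 345, - 451/19,-133/6 , 414,491, 527, 746,996 ]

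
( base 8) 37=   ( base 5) 111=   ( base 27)14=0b11111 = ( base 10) 31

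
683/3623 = 683/3623= 0.19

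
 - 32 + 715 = 683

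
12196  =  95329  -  83133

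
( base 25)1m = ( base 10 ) 47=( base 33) 1E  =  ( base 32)1f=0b101111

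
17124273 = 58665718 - 41541445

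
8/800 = 1/100=0.01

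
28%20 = 8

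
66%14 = 10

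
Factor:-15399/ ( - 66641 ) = 3^2*29^1*59^1*103^ ( - 1)*647^ ( - 1 ) 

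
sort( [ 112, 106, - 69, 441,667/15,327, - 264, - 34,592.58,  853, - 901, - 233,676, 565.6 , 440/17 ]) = [ - 901, - 264,  -  233, - 69, - 34,440/17, 667/15,106,112,327, 441,565.6,592.58, 676 , 853 ]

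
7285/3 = 2428 + 1/3 = 2428.33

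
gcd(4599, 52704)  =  9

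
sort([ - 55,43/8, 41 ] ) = [ - 55,43/8,41]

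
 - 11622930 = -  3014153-8608777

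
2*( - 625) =-1250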